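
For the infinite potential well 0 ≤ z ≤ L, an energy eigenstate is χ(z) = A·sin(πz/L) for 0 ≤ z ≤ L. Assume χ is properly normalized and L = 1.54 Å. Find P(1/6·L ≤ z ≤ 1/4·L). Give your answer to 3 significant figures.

P ≈ 0.0620

|χ|² is the probability density, so P = ∫_{1/6·L}^{1/4·L} |χ|² dz.
The normalization integral ∫|χ|²dz over the whole domain equals L/2·A², and A² cancels in the ratio.
In terms of u = z/L (A² and the length scale cancel between numerator and denominator), P = [∫_{1/6}^{1/4} sin(π·u)^2 du] / [∫_{0}^{1} sin(π·u)^2 du].
An antiderivative of sin(π·u)^2 is u/2 - sin(2·π·u)/(4·π); evaluating from 1/6 to 1/4 gives -1/(4·π) + 1/24 + √(3)/(8·π), while the full integral is 1/2.
Taking the ratio, P = (-6 + π + 3·√(3))/(12·π).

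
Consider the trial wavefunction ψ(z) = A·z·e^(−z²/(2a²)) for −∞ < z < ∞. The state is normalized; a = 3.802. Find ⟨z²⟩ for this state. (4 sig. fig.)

⟨z^2⟩ ≈ 21.68

The expectation value is the |ψ|²-weighted average of z^2: ∫ z^2|ψ|² dz.
Differentiating ∫e^(−αz²) dz = √(π/α) under α to get the higher moments, the ratio of the moment integral to the normalization integral gives ⟨z²⟩ = 3·a^2/2.
Putting a = 3.802 gives 21.683.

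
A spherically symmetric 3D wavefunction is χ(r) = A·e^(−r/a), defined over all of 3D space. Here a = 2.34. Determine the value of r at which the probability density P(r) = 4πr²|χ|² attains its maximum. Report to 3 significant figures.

Set d/dr [P(r) = 4πr²|χ|²] = 0 and solve for r > 0.
This gives r = a.
With a = 2.34, the most probable radial distance is 2.340.

r ≈ 2.34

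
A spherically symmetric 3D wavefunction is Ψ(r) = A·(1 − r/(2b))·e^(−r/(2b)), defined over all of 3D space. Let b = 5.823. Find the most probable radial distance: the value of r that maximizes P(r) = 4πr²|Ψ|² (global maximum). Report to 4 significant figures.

Set d/dr [P(r) = 4πr²|Ψ|²] = 0 and solve for r > 0.
This gives r = b·(√(5) + 3).
With b = 5.823, the most probable radial distance is 30.490.

r ≈ 30.49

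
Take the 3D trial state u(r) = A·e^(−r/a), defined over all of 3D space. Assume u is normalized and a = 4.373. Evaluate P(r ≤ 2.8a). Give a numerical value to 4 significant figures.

Integrate the radial probability density 4πr²|u|² over r ≤ 2.8a.
Normalization gives A² = 1/(π·a^3).
In terms of t = r/a (A², 4π and the length scale all cancel between numerator and denominator), P = [∫_{0}^{2.8} t^2·e^(-2·t) dt] / [∫_{0}^{∞} t^2·e^(-2·t) dt].
With ∫ t^2·e^(-2·t) dt = -(2·t^2 + 2·t + 1)·e^(-2·t)/4 + C, the region integral is 1/4 - 557·e^(-28/5)/100 and the full one is 1/4.
Taking the ratio yields P = 0.91761.

P ≈ 0.9176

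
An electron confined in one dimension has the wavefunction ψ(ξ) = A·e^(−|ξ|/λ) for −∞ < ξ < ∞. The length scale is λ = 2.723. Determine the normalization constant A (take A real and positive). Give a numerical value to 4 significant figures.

A ≈ 0.6060

The normalization condition is ∫|ψ|² dξ = 1 from −∞ to ∞.
Carrying out the integral gives A² · λ.
So A² = (λ)^(−1).
Substituting λ = 2.723 gives A² = 0.36724, so A = 0.60600.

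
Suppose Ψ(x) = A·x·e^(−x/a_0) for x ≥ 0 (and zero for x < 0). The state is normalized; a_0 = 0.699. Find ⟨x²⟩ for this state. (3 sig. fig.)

⟨x^2⟩ ≈ 1.47

The expectation value is the |Ψ|²-weighted average of x^2: ∫ x^2|Ψ|² dx.
Using ∫₀^∞ xⁿ e^(−αx) dx = n!/αⁿ⁺¹, the ratio of the moment integral to the normalization integral gives ⟨x²⟩ = 3·a_0^2.
Putting a_0 = 0.699 gives 1.466.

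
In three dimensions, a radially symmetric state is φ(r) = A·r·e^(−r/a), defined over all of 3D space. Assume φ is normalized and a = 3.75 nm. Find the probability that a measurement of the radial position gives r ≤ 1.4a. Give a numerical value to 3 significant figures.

P ≈ 0.152

With dV = 4πr²dr, the probability is ∫|φ|² dV over r ≤ 1.4a.
A² is fixed by ∫₀^∞ 4πr²|φ|² dr = 1, i.e. A² = (3·π·a^5)^(−1).
Let u = r/a; then A², 4π and the length scale all cancel, so P = ∫_{0}^{1.4} u^4·e^(-2·u) du ÷ ∫_{0}^{∞} u^4·e^(-2·u) du.
An antiderivative of u^4·e^(-2·u) is -(u^4/2 + u^3 + 3·u^2/2 + 3·u/2 + 3/4)·e^(-2·u); evaluating from 0 to 1.4 gives ≈ 0.11424, while the full integral is 3/4.
Taking the ratio yields P = 0.1523.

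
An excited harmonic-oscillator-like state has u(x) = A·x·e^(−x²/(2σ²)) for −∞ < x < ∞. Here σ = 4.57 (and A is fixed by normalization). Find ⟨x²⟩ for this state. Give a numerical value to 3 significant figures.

⟨x^2⟩ ≈ 31.3

By definition ⟨x²⟩ = ∫ x^2 |u(x)|² dx.
Differentiating ∫e^(−αx²) dx = √(π/α) under α to get the higher moments, since the A² factors cancel between numerator and denominator, ⟨x²⟩ = 3·σ^2/2.
Putting σ = 4.57 gives 31.33.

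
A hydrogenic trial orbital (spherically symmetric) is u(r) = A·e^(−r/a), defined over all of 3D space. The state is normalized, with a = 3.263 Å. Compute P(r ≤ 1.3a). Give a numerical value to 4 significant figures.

P ≈ 0.4816

Integrate the radial probability density 4πr²|u|² over r ≤ 1.3a.
Normalization gives A² = 1/(π·a^3).
In terms of t = r/a (A², 4π and the length scale all cancel between numerator and denominator), P = [∫_{0}^{1.3} t^2·e^(-2·t) dt] / [∫_{0}^{∞} t^2·e^(-2·t) dt].
Using ∫ t^2·e^(-2·t) dt = -(2·t^2 + 2·t + 1)·e^(-2·t)/4, the numerator is 1/4 - 349·e^(-13/5)/200 and the denominator is 1/4.
Taking the ratio yields P = 0.48157.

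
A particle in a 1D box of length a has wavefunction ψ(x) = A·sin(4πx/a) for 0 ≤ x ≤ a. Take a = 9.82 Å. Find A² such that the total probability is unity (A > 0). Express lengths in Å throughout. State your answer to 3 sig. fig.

We need A² ∫|f|² dx = 1, taking the integral from 0 to a.
Using sin²θ = (1 − cos 2θ)/2, carrying out the integral gives A² · a/2.
Hence A² = 1/[a/2].
Substituting a = 9.82 gives A² = 0.2037, so A = 0.4513.

A^2 ≈ 0.204 Å^(-1)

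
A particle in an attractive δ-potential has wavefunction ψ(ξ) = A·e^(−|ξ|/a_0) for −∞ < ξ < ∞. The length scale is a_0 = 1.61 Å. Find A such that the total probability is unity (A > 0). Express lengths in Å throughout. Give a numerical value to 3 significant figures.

We need A² ∫|f|² dξ = 1, taking the integral from −∞ to ∞.
With ψ = A·e^(−|ξ|/a_0), the integral evaluates to A²·[a_0].
With a_0 = 1.61: A² = 0.6211 and A = 0.7881.

A ≈ 0.788 Å^(-1/2)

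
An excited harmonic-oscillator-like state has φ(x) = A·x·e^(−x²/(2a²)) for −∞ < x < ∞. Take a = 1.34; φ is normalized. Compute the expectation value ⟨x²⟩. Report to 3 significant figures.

⟨x^2⟩ ≈ 2.69

⟨x²⟩ = ∫ x^2 |φ|² dx over the full domain.
The ratio of the moment integral to the normalization integral gives ⟨x²⟩ = 3·a^2/2.
Putting a = 1.34 gives 2.693.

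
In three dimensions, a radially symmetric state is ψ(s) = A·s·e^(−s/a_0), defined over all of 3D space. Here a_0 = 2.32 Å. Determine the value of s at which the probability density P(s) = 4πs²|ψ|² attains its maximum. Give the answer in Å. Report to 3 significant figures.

s ≈ 4.64 Å

Differentiate P(s) = 4πs²|ψ|² with respect to s and set to zero.
This gives s = 2·a_0.
With a_0 = 2.32, the most probable radial distance is 4.640 Å.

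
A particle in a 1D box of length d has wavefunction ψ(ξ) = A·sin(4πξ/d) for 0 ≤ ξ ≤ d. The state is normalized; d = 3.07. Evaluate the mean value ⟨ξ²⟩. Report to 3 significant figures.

⟨ξ^2⟩ ≈ 3.11

⟨ξ²⟩ = ∫ ξ^2 |ψ|² dξ over the full domain.
With ∫₀^d sin²(nπξ/d) dξ = d/2, evaluating both integrals, ⟨ξ²⟩ = -d^2/(32·π^2) + d^2/3.
Putting d = 3.07 gives 3.112.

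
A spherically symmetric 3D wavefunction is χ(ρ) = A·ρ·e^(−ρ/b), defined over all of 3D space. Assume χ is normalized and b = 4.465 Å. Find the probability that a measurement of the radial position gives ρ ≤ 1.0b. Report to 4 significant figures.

P = ∫ |χ|² 4πρ² dρ over ρ ≤ 1.0b.
A² is fixed by ∫₀^∞ 4πρ²|χ|² dρ = 1, i.e. A² = (3·π·b^5)^(−1).
In terms of u = ρ/b (A², 4π and the length scale all cancel between numerator and denominator), P = [∫_{0}^{1.0} u^4·e^(-2·u) du] / [∫_{0}^{∞} u^4·e^(-2·u) du].
An antiderivative of u^4·e^(-2·u) is -(u^4/2 + u^3 + 3·u^2/2 + 3·u/2 + 3/4)·e^(-2·u); evaluating from 0 to 1.0 gives 3/4 - 21·e^(-2)/4, while the full integral is 3/4.
Taking the ratio yields P = 0.052653.

P ≈ 0.05265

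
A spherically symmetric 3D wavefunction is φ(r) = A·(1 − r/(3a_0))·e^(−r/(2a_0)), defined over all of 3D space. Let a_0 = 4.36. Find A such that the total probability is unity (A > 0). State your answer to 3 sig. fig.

Normalization requires ∫|φ|² 4πr² dr = 1, integrated from 0 to ∞.
The integral (without the A² prefactor) comes out to 8·π·a_0^3/3.
Plugging in a_0 = 4.36 yields A = 0.03795.

A ≈ 0.0379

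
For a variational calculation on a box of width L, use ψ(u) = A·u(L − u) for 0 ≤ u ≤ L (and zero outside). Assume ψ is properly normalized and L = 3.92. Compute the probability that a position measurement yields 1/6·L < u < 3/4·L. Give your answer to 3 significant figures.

P ≈ 0.861

P = ∫_{1/6·L}^{3/4·L} |ψ(u)|² du.
With A² fixed by ∫|ψ|² = 1, i.e. A² = (L^5/30)^(−1), substitute and integrate.
Substituting t = u/L, A² and the length scale cancel in the ratio: P = ∫_{1/6}^{3/4} t^2·(1 - t)^2 dt / ∫_{0}^{1} t^2·(1 - t)^2 dt.
Using ∫ t^2·(1 - t)^2 dt = t^3·(6·t^2 - 15·t + 10)/30, the numerator is ≈ 0.028700 and the denominator is 1/30.
Evaluating gives P = 0.8610.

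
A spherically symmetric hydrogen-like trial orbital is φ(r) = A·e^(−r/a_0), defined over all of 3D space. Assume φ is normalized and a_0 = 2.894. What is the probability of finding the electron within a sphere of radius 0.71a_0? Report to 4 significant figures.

With dV = 4πr²dr, the probability is ∫|φ|² dV over r ≤ 0.71a_0.
Normalization gives A² = 1/(π·a_0^3).
Substituting u = r/a_0, A², 4π and the length scale all cancel in the ratio: P = ∫_{0}^{0.71} u^2·e^(-2·u) du / ∫_{0}^{∞} u^2·e^(-2·u) du.
With ∫ u^2·e^(-2·u) du = -(2·u^2 + 2·u + 1)·e^(-2·u)/4 + C, the region integral is ≈ 0.0428390 and the full one is 1/4.
Taking the ratio yields P = 0.17136.

P ≈ 0.1714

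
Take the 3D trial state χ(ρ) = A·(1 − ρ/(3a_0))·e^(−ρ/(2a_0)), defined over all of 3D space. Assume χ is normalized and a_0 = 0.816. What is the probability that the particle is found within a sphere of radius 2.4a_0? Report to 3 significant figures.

P ≈ 0.347

Integrate the radial probability density 4πρ²|χ|² over ρ ≤ 2.4a_0.
A² is fixed by ∫₀^∞ 4πρ²|χ|² dρ = 1, i.e. A² = (8·π·a_0^3/3)^(−1).
Substituting u = ρ/a_0, A², 4π and the length scale all cancel in the ratio: P = ∫_{0}^{2.4} u^2·(1 - u/3)^2·e^(-u) du / ∫_{0}^{∞} u^2·(1 - u/3)^2·e^(-u) du.
Using ∫ u^2·(1 - u/3)^2·e^(-u) du = (-u^4 + 2·u^3 - 3·u^2 - 6·u - 6)·e^(-u)/9, the numerator is 2/3 - 9002·e^(-12/5)/1875 and the denominator is 2/3.
This evaluates to P = 0.3467.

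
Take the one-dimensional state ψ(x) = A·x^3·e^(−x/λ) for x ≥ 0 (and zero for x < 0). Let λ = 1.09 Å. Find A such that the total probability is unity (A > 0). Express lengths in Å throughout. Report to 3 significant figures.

A ≈ 0.312 Å^(-7/2)

We need A² ∫|f|² dx = 1, taking the integral from 0 to ∞.
Recall ∫₀^∞ x^m e^(−x/β) dx = m!·β^(m+1), carrying out the integral gives A² · 45·λ^7/8.
Hence A² = 1/[45·λ^7/8].
With λ = 1.09: A² = 0.09725 and A = 0.3119.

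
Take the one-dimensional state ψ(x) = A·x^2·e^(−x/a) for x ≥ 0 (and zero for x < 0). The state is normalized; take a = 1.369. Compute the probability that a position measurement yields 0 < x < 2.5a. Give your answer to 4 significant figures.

P ≈ 0.5595

The probability is P = ∫ |ψ|² dx over [0, 2.5a].
Since A² = 1/(3·a^5/4), this is the region integral divided by the full normalization integral.
Substituting u = x/a, A² and the length scale cancel in the ratio: P = ∫_{0}^{2.5} u^4·e^(-2·u) du / ∫_{0}^{∞} u^4·e^(-2·u) du.
An antiderivative of u^4·e^(-2·u) is -(u^4/2 + u^3 + 3·u^2/2 + 3·u/2 + 3/4)·e^(-2·u); evaluating from 0 to 2.5 gives 3/4 - 1569·e^(-5)/32, while the full integral is 3/4.
Taking the ratio, P = 0.55951.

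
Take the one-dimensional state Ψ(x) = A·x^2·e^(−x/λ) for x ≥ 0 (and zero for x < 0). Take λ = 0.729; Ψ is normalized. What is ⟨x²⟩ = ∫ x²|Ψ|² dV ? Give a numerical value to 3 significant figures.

⟨x^2⟩ ≈ 3.99

The expectation value is the |Ψ|²-weighted average of x^2: ∫ x^2|Ψ|² dx.
With ∫₀^∞ x^6 e^(−αx) dx = 6!/α^7, the ratio of the moment integral to the normalization integral gives ⟨x²⟩ = 15·λ^2/2.
With λ = 0.729, ⟨x^2⟩ = 3.986.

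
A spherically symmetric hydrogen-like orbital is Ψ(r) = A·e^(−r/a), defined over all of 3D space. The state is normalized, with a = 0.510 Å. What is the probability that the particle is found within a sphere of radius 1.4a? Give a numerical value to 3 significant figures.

P ≈ 0.531

P = ∫ |Ψ|² 4πr² dr over r ≤ 1.4a.
A² is fixed by ∫₀^∞ 4πr²|Ψ|² dr = 1, i.e. A² = (π·a^3)^(−1).
Let u = r/a; then A², 4π and the length scale all cancel, so P = ∫_{0}^{1.4} u^2·e^(-2·u) du ÷ ∫_{0}^{∞} u^2·e^(-2·u) du.
An antiderivative of u^2·e^(-2·u) is -(2·u^2 + 2·u + 1)·e^(-2·u)/4; evaluating from 0 to 1.4 gives 1/4 - 193·e^(-14/5)/100, while the full integral is 1/4.
This evaluates to P = 0.5305.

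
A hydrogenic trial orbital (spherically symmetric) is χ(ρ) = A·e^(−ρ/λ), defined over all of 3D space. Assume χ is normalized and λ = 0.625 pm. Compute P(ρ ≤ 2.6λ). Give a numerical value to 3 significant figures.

With dV = 4πρ²dρ, the probability is ∫|χ|² dV over ρ ≤ 2.6λ.
A² is fixed by ∫₀^∞ 4πρ²|χ|² dρ = 1, i.e. A² = (π·λ^3)^(−1).
Substituting u = ρ/λ, A², 4π and the length scale all cancel in the ratio: P = ∫_{0}^{2.6} u^2·e^(-2·u) du / ∫_{0}^{∞} u^2·e^(-2·u) du.
With ∫ u^2·e^(-2·u) du = -(2·u^2 + 2·u + 1)·e^(-2·u)/4 + C, the region integral is 1/4 - 493·e^(-26/5)/100 and the full one is 1/4.
The region integral divided by the full integral gives P = 0.8912.

P ≈ 0.891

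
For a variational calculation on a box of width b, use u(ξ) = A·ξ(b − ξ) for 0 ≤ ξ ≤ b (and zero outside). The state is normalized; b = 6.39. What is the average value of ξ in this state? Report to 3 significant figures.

The expectation value is the |u|²-weighted average of ξ: ∫ ξ|u|² dξ.
Expanding the polynomial and integrating term by term, evaluating both integrals, ⟨ξ⟩ = b/2.
Putting b = 6.39 gives 3.195.

⟨ξ⟩ ≈ 3.20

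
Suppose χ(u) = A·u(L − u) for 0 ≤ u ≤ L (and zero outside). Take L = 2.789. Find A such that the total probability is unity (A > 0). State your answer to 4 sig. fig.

Normalization requires ∫|χ|² du = 1, integrated from 0 to L.
Expanding the polynomial and integrating term by term, with χ = A·u(L − u), the integral evaluates to A²·[L^5/30].
Setting this equal to 1 gives A² = 1/(L^5/30).
Substituting L = 2.789 gives A² = 0.17778, so A = 0.42164.

A ≈ 0.4216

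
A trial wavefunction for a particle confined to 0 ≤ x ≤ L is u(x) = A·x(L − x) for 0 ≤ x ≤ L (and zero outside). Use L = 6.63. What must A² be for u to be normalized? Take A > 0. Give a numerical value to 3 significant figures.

The normalization condition is ∫|u|² dx = 1 from 0 to L.
Expanding the polynomial and integrating term by term, the integral (without the A² prefactor) comes out to L^5/30.
Hence A² = 1/[L^5/30].
Substituting L = 6.63 gives A² = 0.002342, so A = 0.04839.

A^2 ≈ 0.00234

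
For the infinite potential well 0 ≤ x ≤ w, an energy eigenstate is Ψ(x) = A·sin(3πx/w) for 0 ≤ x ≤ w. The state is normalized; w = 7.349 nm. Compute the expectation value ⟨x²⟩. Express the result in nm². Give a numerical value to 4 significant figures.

The expectation value is the |Ψ|²-weighted average of x^2: ∫ x^2|Ψ|² dx.
Using sin²θ = (1 − cos 2θ)/2, since the A² factors cancel between numerator and denominator, ⟨x²⟩ = -w^2/(18·π^2) + w^2/3.
Putting w = 7.349 gives 17.699.

⟨x^2⟩ ≈ 17.70 nm^2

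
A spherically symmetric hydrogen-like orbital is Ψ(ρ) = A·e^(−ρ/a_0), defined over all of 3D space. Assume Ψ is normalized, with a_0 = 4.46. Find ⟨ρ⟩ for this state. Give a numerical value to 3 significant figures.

⟨ρ⟩ = ∫ ρ |Ψ|² 4πρ² dρ over the full domain.
Since the A² factors cancel between numerator and denominator, ⟨ρ⟩ = 3·a_0/2.
Putting a_0 = 4.46 gives 6.690.

⟨ρ⟩ ≈ 6.69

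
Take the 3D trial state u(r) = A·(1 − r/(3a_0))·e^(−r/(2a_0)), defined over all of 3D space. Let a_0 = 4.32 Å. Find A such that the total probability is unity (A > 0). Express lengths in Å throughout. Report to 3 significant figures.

A ≈ 0.0385 Å^(-3/2)

Require ∫ |u|² 4πr² dr = 1 over the whole domain.
The integral (without the A² prefactor) comes out to 8·π·a_0^3/3.
Setting this equal to 1 gives A² = 1/(8·π·a_0^3/3).
With a_0 = 4.32: A² = 0.001481 and A = 0.03848.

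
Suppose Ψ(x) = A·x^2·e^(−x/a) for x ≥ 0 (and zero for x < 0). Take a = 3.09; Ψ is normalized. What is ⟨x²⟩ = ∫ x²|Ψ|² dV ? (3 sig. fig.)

The expectation value is the |Ψ|²-weighted average of x^2: ∫ x^2|Ψ|² dx.
Since the A² factors cancel between numerator and denominator, ⟨x²⟩ = 15·a^2/2.
With a = 3.09, ⟨x^2⟩ = 71.61.

⟨x^2⟩ ≈ 71.6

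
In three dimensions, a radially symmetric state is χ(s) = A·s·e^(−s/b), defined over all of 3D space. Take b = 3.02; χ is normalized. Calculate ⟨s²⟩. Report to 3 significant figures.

⟨s^2⟩ ≈ 68.4

⟨s²⟩ = ∫ s^2 |χ|² 4πs² ds over the full domain.
Using ∫₀^∞ sⁿ e^(−αs) ds = n!/αⁿ⁺¹, the ratio of the moment integral to the normalization integral gives ⟨s²⟩ = 15·b^2/2.
With b = 3.02, ⟨s^2⟩ = 68.40.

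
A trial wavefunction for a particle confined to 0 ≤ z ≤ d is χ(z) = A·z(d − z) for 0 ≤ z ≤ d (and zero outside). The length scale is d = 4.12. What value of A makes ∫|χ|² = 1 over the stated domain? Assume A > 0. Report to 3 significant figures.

Normalization requires ∫|χ|² dz = 1, integrated from 0 to d.
Expanding the polynomial and integrating term by term, ∫|χ|² dz = A²·(d^5/30).
Hence A² = 1/[d^5/30].
With d = 4.12: A² = 0.02527 and A = 0.1590.

A ≈ 0.159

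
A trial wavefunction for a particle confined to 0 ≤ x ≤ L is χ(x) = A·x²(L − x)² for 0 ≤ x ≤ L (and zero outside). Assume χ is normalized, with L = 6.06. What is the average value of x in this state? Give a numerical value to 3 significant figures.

⟨x⟩ = ∫ x |χ|² dx over the full domain.
Expanding the polynomial and integrating term by term, the ratio of the moment integral to the normalization integral gives ⟨x⟩ = L/2.
With L = 6.06, ⟨x⟩ = 3.030.

⟨x⟩ ≈ 3.03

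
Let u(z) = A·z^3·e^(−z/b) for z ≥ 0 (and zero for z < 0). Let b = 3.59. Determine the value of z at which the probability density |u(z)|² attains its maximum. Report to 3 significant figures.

z ≈ 10.8

Set d/dz [|u(z)|²] = 0 and solve for z > 0.
This gives z = 3·b.
With b = 3.59, the most probable position is 10.77.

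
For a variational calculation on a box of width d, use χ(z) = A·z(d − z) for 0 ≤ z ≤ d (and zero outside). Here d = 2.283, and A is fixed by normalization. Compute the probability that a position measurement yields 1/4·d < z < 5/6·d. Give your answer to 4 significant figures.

P ≈ 0.8610

P = ∫_{1/4·d}^{5/6·d} |χ(z)|² dz.
With A² fixed by ∫|χ|² = 1, i.e. A² = (d^5/30)^(−1), substitute and integrate.
Substituting u = z/d, A² and the length scale cancel in the ratio: P = ∫_{1/4}^{5/6} u^2·(1 - u)^2 du / ∫_{0}^{1} u^2·(1 - u)^2 du.
With ∫ u^2·(1 - u)^2 du = u^3·(6·u^2 - 15·u + 10)/30 + C, the region integral is ≈ 0.0286997 and the full one is 1/30.
Taking the ratio, P = 0.86099.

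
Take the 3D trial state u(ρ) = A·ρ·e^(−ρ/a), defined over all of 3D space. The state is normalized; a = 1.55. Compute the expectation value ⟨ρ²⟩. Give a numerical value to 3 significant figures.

⟨ρ^2⟩ ≈ 18.0

⟨ρ²⟩ = ∫ ρ^2 |u|² 4πρ² dρ over the full domain.
Using ∫₀^∞ ρⁿ e^(−αρ) dρ = n!/αⁿ⁺¹, the ratio of the moment integral to the normalization integral gives ⟨ρ²⟩ = 15·a^2/2.
Putting a = 1.55 gives 18.02.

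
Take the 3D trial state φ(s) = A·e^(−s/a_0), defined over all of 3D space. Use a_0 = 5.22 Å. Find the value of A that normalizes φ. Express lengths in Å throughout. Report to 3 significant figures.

Normalization requires ∫|φ|² 4πs² ds = 1, integrated from 0 to ∞.
Carrying out the integral gives A² · π·a_0^3.
So A² = (π·a_0^3)^(−1).
Substituting a_0 = 5.22 gives A² = 0.002238, so A = 0.04731.

A ≈ 0.0473 Å^(-3/2)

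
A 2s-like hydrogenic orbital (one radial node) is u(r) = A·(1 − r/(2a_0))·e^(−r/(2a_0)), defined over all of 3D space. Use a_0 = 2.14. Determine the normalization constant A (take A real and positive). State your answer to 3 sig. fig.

The normalization condition is ∫|u|² 4πr² dr = 1 from 0 to ∞.
Carrying out the integral gives A² · 8·π·a_0^3.
Setting this equal to 1 gives A² = 1/(8·π·a_0^3).
Substituting a_0 = 2.14 gives A² = 0.004060, so A = 0.06372.

A ≈ 0.0637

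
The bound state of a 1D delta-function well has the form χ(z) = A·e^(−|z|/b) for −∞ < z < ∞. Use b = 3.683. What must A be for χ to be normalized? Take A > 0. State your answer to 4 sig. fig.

A ≈ 0.5211

Require ∫ |χ|² dz = 1 over the whole domain.
Recall ∫₀^∞ z^m e^(−z/β) dz = m!·β^(m+1), ∫|χ|² dz = A²·(b).
So A² = (b)^(−1).
With b = 3.683: A² = 0.27152 and A = 0.52107.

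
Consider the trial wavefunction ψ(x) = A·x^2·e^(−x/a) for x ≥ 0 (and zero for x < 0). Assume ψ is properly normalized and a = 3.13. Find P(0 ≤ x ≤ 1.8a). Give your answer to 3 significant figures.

|ψ|² is the probability density, so P = ∫_{0}^{1.8a} |ψ|² dx.
Since A² = 1/(3·a^5/4), this is the region integral divided by the full normalization integral.
In terms of u = x/a (A² and the length scale cancel between numerator and denominator), P = [∫_{0}^{1.8} u^4·e^(-2·u) du] / [∫_{0}^{∞} u^4·e^(-2·u) du].
With ∫ u^4·e^(-2·u) du = -(u^4/2 + u^3 + 3·u^2/2 + 3·u/2 + 3/4)·e^(-2·u) + C, the region integral is ≈ 0.22017 and the full one is 3/4.
The result is P = 0.2936.

P ≈ 0.294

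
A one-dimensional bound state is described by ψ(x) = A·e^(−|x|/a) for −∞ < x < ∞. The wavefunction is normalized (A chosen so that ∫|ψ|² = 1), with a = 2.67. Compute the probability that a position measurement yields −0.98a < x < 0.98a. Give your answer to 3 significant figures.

|ψ|² is the probability density, so P = ∫_{−0.98a}^{0.98a} |ψ|² dx.
With A² fixed by ∫|ψ|² = 1, i.e. A² = (a)^(−1), substitute and integrate.
By symmetry take twice the x ≥ 0 contribution in numerator and denominator; the 2's cancel. Substituting u = x/a, A² and the length scale cancel in the ratio: P = ∫_{0}^{0.98} e^(-2·u) du / ∫_{0}^{∞} e^(-2·u) du.
With ∫ e^(-2·u) du = -e^(-2·u)/2 + C, the region integral is 1/2 - e^(-49/25)/2 and the full one is 1/2.
The result is P = 0.8591.

P ≈ 0.859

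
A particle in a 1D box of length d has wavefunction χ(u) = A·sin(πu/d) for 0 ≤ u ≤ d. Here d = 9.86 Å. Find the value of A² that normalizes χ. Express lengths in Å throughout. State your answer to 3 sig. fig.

A^2 ≈ 0.203 Å^(-1)

The normalization condition is ∫|χ|² du = 1 from 0 to d.
Using sin²θ = (1 − cos 2θ)/2, ∫|χ|² du = A²·(d/2).
Hence A² = 1/[d/2].
Substituting d = 9.86 gives A² = 0.2028, so A = 0.4504.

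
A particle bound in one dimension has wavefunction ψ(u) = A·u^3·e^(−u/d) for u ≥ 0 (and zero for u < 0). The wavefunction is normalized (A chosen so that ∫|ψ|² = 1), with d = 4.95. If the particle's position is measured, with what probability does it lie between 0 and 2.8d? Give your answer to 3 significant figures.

P = ∫_{0}^{2.8d} |ψ(u)|² du.
With A² fixed by ∫|ψ|² = 1, i.e. A² = (45·d^7/8)^(−1), substitute and integrate.
Let t = u/d; then A² and the length scale cancel, so P = ∫_{0}^{2.8} t^6·e^(-2·t) dt ÷ ∫_{0}^{∞} t^6·e^(-2·t) dt.
Using ∫ t^6·e^(-2·t) dt = -(4·t^6 + 12·t^5 + 30·t^4 + 60·t^3 + 90·t^2 + 90·t + 45)·e^(-2·t)/8, the numerator is ≈ 1.8548 and the denominator is 45/8.
Evaluating gives P = 0.3297.

P ≈ 0.330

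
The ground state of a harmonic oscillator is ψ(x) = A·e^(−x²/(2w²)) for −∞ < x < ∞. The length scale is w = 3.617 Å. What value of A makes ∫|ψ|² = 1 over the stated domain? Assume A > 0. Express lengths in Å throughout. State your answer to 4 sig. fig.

A ≈ 0.3949 Å^(-1/2)

Require ∫ |ψ|² dx = 1 over the whole domain.
Using the Gaussian integral ∫_{−∞}^{∞} e^(−αx²) dx = √(π/α), the integral (without the A² prefactor) comes out to √(π)·w.
So A² = (√(π)·w)^(−1).
With w = 3.617: A² = 0.15598 and A = 0.39495.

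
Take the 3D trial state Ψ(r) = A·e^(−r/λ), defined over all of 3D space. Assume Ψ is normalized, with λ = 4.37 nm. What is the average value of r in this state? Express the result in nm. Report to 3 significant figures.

By definition ⟨r⟩ = ∫ r |Ψ(r)|² 4πr² dr.
Recall ∫₀^∞ r^m e^(−r/β) dr = m!·β^(m+1), since the A² factors cancel between numerator and denominator, ⟨r⟩ = 3·λ/2.
With λ = 4.37, ⟨r⟩ = 6.555.

⟨r⟩ ≈ 6.56 nm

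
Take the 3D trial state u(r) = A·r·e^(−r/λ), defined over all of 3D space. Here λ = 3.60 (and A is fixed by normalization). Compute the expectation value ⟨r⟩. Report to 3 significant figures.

The expectation value is the |u|²-weighted average of r: ∫ r|u|² 4πr² dr.
Using ∫₀^∞ rⁿ e^(−αr) dr = n!/αⁿ⁺¹, evaluating both integrals, ⟨r⟩ = 5·λ/2.
With λ = 3.60, ⟨r⟩ = 9.000.

⟨r⟩ ≈ 9.00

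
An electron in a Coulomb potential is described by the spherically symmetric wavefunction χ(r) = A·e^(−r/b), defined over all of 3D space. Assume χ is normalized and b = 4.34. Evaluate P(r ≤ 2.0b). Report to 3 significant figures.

Integrate the radial probability density 4πr²|χ|² over r ≤ 2.0b.
The full normalization integral is A²·[π·b^3] = 1, fixing A².
Let u = r/b; then A², 4π and the length scale all cancel, so P = ∫_{0}^{2.0} u^2·e^(-2·u) du ÷ ∫_{0}^{∞} u^2·e^(-2·u) du.
With ∫ u^2·e^(-2·u) du = -(2·u^2 + 2·u + 1)·e^(-2·u)/4 + C, the region integral is 1/4 - 13·e^(-4)/4 and the full one is 1/4.
Taking the ratio yields P = 0.7619.

P ≈ 0.762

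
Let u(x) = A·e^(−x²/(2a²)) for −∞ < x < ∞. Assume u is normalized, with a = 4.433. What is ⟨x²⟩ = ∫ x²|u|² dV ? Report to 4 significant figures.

The expectation value is the |u|²-weighted average of x^2: ∫ x^2|u|² dx.
With ∫_{−∞}^{∞} x^(2m) e^(−αx²) dx = (2m−1)!!·√π / (2^m α^(m+1/2)), since the A² factors cancel between numerator and denominator, ⟨x²⟩ = a^2/2.
With a = 4.433, ⟨x^2⟩ = 9.8257.

⟨x^2⟩ ≈ 9.826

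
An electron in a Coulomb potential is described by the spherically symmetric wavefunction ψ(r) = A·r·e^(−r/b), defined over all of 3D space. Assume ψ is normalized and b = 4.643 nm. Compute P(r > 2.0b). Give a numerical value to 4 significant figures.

Integrate the radial probability density 4πr²|ψ|² over r > 2.0b.
Normalization gives A² = 1/(3·π·b^5).
Substituting u = r/b, A², 4π and the length scale all cancel in the ratio: P = ∫_{2.0}^{∞} u^4·e^(-2·u) du / ∫_{0}^{∞} u^4·e^(-2·u) du.
An antiderivative of u^4·e^(-2·u) is -(u^4/2 + u^3 + 3·u^2/2 + 3·u/2 + 3/4)·e^(-2·u); evaluating from 2.0 to ∞ gives 103·e^(-4)/4, while the full integral is 3/4.
This evaluates to P = 0.62884.

P ≈ 0.6288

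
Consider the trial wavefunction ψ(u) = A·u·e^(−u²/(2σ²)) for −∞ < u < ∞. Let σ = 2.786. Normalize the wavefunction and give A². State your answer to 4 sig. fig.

We need A² ∫|f|² du = 1, taking the integral from −∞ to ∞.
Differentiating ∫e^(−αu²) du = √(π/α) under α to get the higher moments, with ψ = A·u·e^(−u²/(2σ²)), the integral evaluates to A²·[√(π)·σ^3/2].
Substituting σ = 2.786 gives A² = 0.052181, so A = 0.22843.

A^2 ≈ 0.05218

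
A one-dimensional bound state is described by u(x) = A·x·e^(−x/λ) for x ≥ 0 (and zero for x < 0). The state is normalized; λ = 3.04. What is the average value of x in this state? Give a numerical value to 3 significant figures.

⟨x⟩ ≈ 4.56

By definition ⟨x⟩ = ∫ x |u(x)|² dx.
Since the A² factors cancel between numerator and denominator, ⟨x⟩ = 3·λ/2.
With λ = 3.04, ⟨x⟩ = 4.560.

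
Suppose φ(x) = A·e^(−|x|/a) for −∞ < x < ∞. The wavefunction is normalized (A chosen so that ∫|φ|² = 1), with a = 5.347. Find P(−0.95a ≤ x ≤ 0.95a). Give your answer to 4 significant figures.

P ≈ 0.8504

P = ∫_{−0.95a}^{0.95a} |φ(x)|² dx.
The normalization integral ∫|φ|²dx over the whole domain equals a·A², and A² cancels in the ratio.
By symmetry take twice the x ≥ 0 contribution in numerator and denominator; the 2's cancel. In terms of u = x/a (A² and the length scale cancel between numerator and denominator), P = [∫_{0}^{0.95} e^(-2·u) du] / [∫_{0}^{∞} e^(-2·u) du].
An antiderivative of e^(-2·u) is -e^(-2·u)/2; evaluating from 0 to 0.95 gives 1/2 - e^(-19/10)/2, while the full integral is 1/2.
Taking the ratio, P = 0.85043.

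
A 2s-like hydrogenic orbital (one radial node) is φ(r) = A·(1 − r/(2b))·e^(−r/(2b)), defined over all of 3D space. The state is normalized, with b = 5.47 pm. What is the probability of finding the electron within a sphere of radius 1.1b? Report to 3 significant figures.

Integrate the radial probability density 4πr²|φ|² over r ≤ 1.1b.
Normalization gives A² = 1/(8·π·b^3).
In terms of u = r/b (A², 4π and the length scale all cancel between numerator and denominator), P = [∫_{0}^{1.1} u^2·(1 - u/2)^2·e^(-u) du] / [∫_{0}^{∞} u^2·(1 - u/2)^2·e^(-u) du].
An antiderivative of u^2·(1 - u/2)^2·e^(-u) is -(u^4/4 + u^2 + 2·u + 2)·e^(-u); evaluating from 0 to 1.1 gives ≈ 0.077328, while the full integral is 2.
The region integral divided by the full integral gives P = 0.03866.

P ≈ 0.0387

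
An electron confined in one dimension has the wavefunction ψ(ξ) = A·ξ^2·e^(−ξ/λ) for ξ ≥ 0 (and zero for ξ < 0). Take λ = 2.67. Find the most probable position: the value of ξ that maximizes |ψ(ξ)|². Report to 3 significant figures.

ξ ≈ 5.34

Differentiate |ψ(ξ)|² with respect to ξ and set to zero.
Solving yields ξ = 2·λ.
With λ = 2.67, the most probable position is 5.340.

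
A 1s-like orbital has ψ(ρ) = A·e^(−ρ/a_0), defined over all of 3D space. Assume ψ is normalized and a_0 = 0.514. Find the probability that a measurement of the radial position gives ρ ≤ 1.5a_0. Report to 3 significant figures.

P = ∫ |ψ|² 4πρ² dρ over ρ ≤ 1.5a_0.
A² is fixed by ∫₀^∞ 4πρ²|ψ|² dρ = 1, i.e. A² = (π·a_0^3)^(−1).
Substituting u = ρ/a_0, A², 4π and the length scale all cancel in the ratio: P = ∫_{0}^{1.5} u^2·e^(-2·u) du / ∫_{0}^{∞} u^2·e^(-2·u) du.
An antiderivative of u^2·e^(-2·u) is -(2·u^2 + 2·u + 1)·e^(-2·u)/4; evaluating from 0 to 1.5 gives 1/4 - 17·e^(-3)/8, while the full integral is 1/4.
Taking the ratio yields P = 0.5768.

P ≈ 0.577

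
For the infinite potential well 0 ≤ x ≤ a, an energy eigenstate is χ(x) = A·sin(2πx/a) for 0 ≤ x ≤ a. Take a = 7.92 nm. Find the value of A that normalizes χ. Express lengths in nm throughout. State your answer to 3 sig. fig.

Require ∫ |χ|² dx = 1 over the whole domain.
Using sin²θ = (1 − cos 2θ)/2, ∫|χ|² dx = A²·(a/2).
Hence A² = 1/[a/2].
With a = 7.92: A² = 0.2525 and A = 0.5025.

A ≈ 0.503 nm^(-1/2)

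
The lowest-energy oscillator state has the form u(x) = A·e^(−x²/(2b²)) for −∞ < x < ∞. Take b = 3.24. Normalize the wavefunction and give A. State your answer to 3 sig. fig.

The normalization condition is ∫|u|² dx = 1 from −∞ to ∞.
Differentiating ∫e^(−αx²) dx = √(π/α) under α to get the higher moments, the integral (without the A² prefactor) comes out to √(π)·b.
So A² = (√(π)·b)^(−1).
Substituting b = 3.24 gives A² = 0.1741, so A = 0.4173.

A ≈ 0.417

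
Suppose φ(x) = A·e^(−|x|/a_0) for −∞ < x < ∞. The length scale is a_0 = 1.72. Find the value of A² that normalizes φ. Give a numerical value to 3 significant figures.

A^2 ≈ 0.581

We need A² ∫|f|² dx = 1, taking the integral from −∞ to ∞.
With ∫₀^∞ x^0 e^(−αx) dx = 0!/α^1, the integral (without the A² prefactor) comes out to a_0.
So A² = (a_0)^(−1).
Substituting a_0 = 1.72 gives A² = 0.5814, so A = 0.7625.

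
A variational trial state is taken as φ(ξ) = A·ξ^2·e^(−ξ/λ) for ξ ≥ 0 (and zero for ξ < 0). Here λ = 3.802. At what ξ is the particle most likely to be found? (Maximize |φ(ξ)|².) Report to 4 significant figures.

The maximum of |φ(ξ)|² occurs where its derivative vanishes.
This gives ξ = 2·λ.
With λ = 3.802, the most probable position is 7.6040.

ξ ≈ 7.604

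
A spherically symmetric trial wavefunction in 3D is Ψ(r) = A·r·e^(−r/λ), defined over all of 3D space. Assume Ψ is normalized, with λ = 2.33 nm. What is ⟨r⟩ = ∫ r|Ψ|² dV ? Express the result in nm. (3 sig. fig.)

⟨r⟩ ≈ 5.83 nm

By definition ⟨r⟩ = ∫ r |Ψ(r)|² 4πr² dr.
The ratio of the moment integral to the normalization integral gives ⟨r⟩ = 5·λ/2.
With λ = 2.33, ⟨r⟩ = 5.825.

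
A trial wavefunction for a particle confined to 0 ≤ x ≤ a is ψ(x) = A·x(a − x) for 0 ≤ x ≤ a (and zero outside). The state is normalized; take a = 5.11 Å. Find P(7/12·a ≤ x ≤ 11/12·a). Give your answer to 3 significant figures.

The probability is P = ∫ |ψ|² dx over [7/12·a, 11/12·a].
With A² fixed by ∫|ψ|² = 1, i.e. A² = (a^5/30)^(−1), substitute and integrate.
Let u = x/a; then A² and the length scale cancel, so P = ∫_{7/12}^{11/12} u^2·(1 - u)^2 du ÷ ∫_{0}^{1} u^2·(1 - u)^2 du.
Using ∫ u^2·(1 - u)^2 du = u^3·(6·u^2 - 15·u + 10)/30, the numerator is ≈ 0.011384 and the denominator is 1/30.
The result is P = 0.3415.

P ≈ 0.342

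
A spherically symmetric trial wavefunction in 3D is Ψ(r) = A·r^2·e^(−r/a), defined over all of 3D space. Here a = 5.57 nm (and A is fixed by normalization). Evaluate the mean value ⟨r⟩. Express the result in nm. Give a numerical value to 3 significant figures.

⟨r⟩ ≈ 19.5 nm

⟨r⟩ = ∫ r |Ψ|² 4πr² dr over the full domain.
Using ∫₀^∞ rⁿ e^(−αr) dr = n!/αⁿ⁺¹, the ratio of the moment integral to the normalization integral gives ⟨r⟩ = 7·a/2.
Putting a = 5.57 gives 19.50.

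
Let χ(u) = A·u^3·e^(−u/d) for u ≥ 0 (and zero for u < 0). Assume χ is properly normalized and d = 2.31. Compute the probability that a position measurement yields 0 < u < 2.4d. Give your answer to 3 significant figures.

P ≈ 0.209

|χ|² is the probability density, so P = ∫_{0}^{2.4d} |χ|² du.
With A² fixed by ∫|χ|² = 1, i.e. A² = (45·d^7/8)^(−1), substitute and integrate.
Let t = u/d; then A² and the length scale cancel, so P = ∫_{0}^{2.4} t^6·e^(-2·t) dt ÷ ∫_{0}^{∞} t^6·e^(-2·t) dt.
An antiderivative of t^6·e^(-2·t) is -(4·t^6 + 12·t^5 + 30·t^4 + 60·t^3 + 90·t^2 + 90·t + 45)·e^(-2·t)/8; evaluating from 0 to 2.4 gives ≈ 1.1767, while the full integral is 45/8.
Evaluating gives P = 0.2092.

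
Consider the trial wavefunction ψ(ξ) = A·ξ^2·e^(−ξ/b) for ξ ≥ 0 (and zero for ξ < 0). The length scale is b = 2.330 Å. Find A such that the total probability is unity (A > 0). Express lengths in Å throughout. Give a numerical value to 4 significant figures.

A ≈ 0.1393 Å^(-5/2)

We need A² ∫|f|² dξ = 1, taking the integral from 0 to ∞.
Using ∫₀^∞ ξⁿ e^(−αξ) dξ = n!/αⁿ⁺¹, carrying out the integral gives A² · 3·b^5/4.
Plugging in b = 2.330 yields A = 0.13934.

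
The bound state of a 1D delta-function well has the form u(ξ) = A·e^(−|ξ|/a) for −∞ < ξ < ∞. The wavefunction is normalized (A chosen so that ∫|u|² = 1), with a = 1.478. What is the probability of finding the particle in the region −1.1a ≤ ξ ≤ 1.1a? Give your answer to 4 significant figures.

P = ∫_{−1.1a}^{1.1a} |u(ξ)|² dξ.
The normalization integral ∫|u|²dξ over the whole domain equals a·A², and A² cancels in the ratio.
Both integrals are even about ξ = 0, so only the ξ ≥ 0 halves are needed (the factors of 2 cancel). Substituting t = ξ/a, A² and the length scale cancel in the ratio: P = ∫_{0}^{1.1} e^(-2·t) dt / ∫_{0}^{∞} e^(-2·t) dt.
Using ∫ e^(-2·t) dt = -e^(-2·t)/2, the numerator is 1/2 - e^(-11/5)/2 and the denominator is 1/2.
This works out to P = 0.88920.

P ≈ 0.8892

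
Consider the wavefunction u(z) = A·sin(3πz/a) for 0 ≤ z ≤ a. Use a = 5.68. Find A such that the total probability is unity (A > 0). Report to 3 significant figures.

Require ∫ |u|² dz = 1 over the whole domain.
With ∫₀^a sin²(nπz/a) dz = a/2, with u = A·sin(3πz/a), the integral evaluates to A²·[a/2].
Setting this equal to 1 gives A² = 1/(a/2).
Plugging in a = 5.68 yields A = 0.5934.

A ≈ 0.593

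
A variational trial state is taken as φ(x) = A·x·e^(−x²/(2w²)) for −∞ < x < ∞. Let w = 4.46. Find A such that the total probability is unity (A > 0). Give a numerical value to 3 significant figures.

A ≈ 0.113

The normalization condition is ∫|φ|² dx = 1 from −∞ to ∞.
Differentiating ∫e^(−αx²) dx = √(π/α) under α to get the higher moments, ∫|φ|² dx = A²·(√(π)·w^3/2).
Hence A² = 1/[√(π)·w^3/2].
With w = 4.46: A² = 0.01272 and A = 0.1128.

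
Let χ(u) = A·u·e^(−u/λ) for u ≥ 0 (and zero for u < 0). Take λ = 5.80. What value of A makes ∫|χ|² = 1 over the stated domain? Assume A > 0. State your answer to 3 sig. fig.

A ≈ 0.143

Require ∫ |χ|² du = 1 over the whole domain.
Carrying out the integral gives A² · λ^3/4.
With λ = 5.80: A² = 0.02050 and A = 0.1432.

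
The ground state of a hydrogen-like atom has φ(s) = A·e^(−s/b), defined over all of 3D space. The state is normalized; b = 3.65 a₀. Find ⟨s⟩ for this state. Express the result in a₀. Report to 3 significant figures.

The expectation value is the |φ|²-weighted average of s: ∫ s|φ|² 4πs² ds.
With ∫₀^∞ s^3 e^(−αs) ds = 3!/α^4, the ratio of the moment integral to the normalization integral gives ⟨s⟩ = 3·b/2.
With b = 3.65, ⟨s⟩ = 5.475.

⟨s⟩ ≈ 5.48 a₀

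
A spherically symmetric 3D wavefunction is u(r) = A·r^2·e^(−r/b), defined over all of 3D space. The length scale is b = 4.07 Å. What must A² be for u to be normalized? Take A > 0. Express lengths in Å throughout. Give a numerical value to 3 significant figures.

A^2 ≈ 7.65E-7 Å^(-7)

We need A² ∫|f|² 4πr² dr = 1, taking the integral from 0 to ∞.
In 3D with spherical symmetry the volume element is 4πr² dr.
Recall ∫₀^∞ r^m e^(−r/β) dr = m!·β^(m+1), carrying out the integral gives A² · 45·π·b^7/2.
With b = 4.07: A² = 7.647E-7 and A = 0.0008745.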